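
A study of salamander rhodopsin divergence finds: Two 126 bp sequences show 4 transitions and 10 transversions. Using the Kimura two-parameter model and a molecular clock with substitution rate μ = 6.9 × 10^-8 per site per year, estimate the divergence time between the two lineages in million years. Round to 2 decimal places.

0.87

P = 4/126 ≈ 0.031746 and Q = 10/126 ≈ 0.079365.
Under the Kimura two-parameter model, d = −½ ln(1 − 2P − Q) − ¼ ln(1 − 2Q).
1 − 2P − Q = 0.857143, giving −½ ln(0.857143) = 0.077075.
1 − 2Q = 0.84127, giving −¼ ln(0.84127) = 0.043211.
d = 0.077075 + 0.043211 = 0.120286.
Under a molecular clock d = 2μt, so t = d/(2μ) = 0.120286 / (2 × 6.9 × 10^-8) = 0.87 million years.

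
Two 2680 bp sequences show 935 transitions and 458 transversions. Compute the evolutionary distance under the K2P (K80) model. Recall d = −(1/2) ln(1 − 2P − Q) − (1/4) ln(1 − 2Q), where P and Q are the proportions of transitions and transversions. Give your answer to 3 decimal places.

1.120

P = 935/2680 ≈ 0.348881 and Q = 458/2680 ≈ 0.170896.
Under the Kimura two-parameter model, d = −½ ln(1 − 2P − Q) − ¼ ln(1 − 2Q).
1 − 2P − Q = 0.131342, giving −½ ln(0.131342) = 1.014975.
1 − 2Q = 0.658208, giving −¼ ln(0.658208) = 0.104559.
d = 1.014975 + 0.104559 = 1.119534.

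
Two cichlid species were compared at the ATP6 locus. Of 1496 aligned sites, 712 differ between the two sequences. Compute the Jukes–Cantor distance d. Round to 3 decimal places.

0.755

p = 712/1496 ≈ 0.475936.
d = −(3/4) ln(1 − 4p/3) = −0.75 ln(1 − 0.634581) = −0.75 ln(0.365419)
  = −0.75 × (-1.006711) = 0.755033 substitutions/site.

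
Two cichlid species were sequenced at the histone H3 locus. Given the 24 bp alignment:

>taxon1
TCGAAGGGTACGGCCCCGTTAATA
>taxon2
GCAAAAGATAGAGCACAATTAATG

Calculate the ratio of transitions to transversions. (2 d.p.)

1.50

Transitions are A↔G and C↔T; transversions are all other mismatches.
Transitions: 6. Transversions: 4.
R = 6/4 = 1.50.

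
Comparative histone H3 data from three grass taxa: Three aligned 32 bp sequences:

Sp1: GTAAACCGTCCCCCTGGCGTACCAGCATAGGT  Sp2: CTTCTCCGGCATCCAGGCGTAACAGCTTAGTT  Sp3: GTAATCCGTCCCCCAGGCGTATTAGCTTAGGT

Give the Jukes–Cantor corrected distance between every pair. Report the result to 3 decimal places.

Sp1–Sp2: 11/32 sites differ → p = 0.34375, d = −0.75 ln(1 − 0.458333) = 0.459828 ≈ 0.460.
Sp1–Sp3: 5/32 sites differ → p = 0.15625, d = −0.75 ln(1 − 0.208333) = 0.175211 ≈ 0.175.
Sp2–Sp3: 9/32 sites differ → p = 0.28125, d = −0.75 ln(1 − 0.375) = 0.352503 ≈ 0.353.

d(Sp1,Sp2) = 0.460, d(Sp1,Sp3) = 0.175, d(Sp2,Sp3) = 0.353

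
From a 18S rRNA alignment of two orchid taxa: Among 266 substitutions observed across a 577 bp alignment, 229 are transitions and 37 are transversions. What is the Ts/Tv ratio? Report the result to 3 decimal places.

6.189

R = 229/37 = 6.189189… ≈ 6.189 (to 3 d.p.).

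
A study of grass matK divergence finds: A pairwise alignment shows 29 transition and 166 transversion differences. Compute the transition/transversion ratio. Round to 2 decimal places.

R = 29/166 = 0.174698… ≈ 0.17 (to 2 d.p.).

0.17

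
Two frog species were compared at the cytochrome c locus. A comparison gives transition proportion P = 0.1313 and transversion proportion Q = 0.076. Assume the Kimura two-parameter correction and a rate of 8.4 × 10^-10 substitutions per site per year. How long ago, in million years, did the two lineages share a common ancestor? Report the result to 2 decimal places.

Under the Kimura two-parameter model, d = −½ ln(1 − 2P − Q) − ¼ ln(1 − 2Q).
1 − 2P − Q = 0.6614, giving −½ ln(0.6614) = 0.206698.
1 − 2Q = 0.848, giving −¼ ln(0.848) = 0.041219.
d = 0.206698 + 0.041219 = 0.247917.
Under a molecular clock d = 2μt, so t = d/(2μ) = 0.247917 / (2 × 8.4 × 10^-10) = 147.57 million years.

147.57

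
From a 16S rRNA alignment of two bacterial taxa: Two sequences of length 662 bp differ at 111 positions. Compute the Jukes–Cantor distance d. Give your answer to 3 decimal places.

0.190

p = 111/662 ≈ 0.167674.
d = −(3/4) ln(1 − 4p/3) = −0.75 ln(1 − 0.223565) = −0.75 ln(0.776435)
  = −0.75 × (-0.253042) = 0.189782 substitutions/site.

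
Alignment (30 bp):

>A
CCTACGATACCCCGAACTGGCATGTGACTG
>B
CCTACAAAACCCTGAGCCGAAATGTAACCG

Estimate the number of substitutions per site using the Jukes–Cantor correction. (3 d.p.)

The sequences differ at 9 of 30 sites (6, 8, 13, 16, 18, 20, 21, 26, 29), so p = 9/30 = 0.3.
d = −(3/4) ln(1 − 4p/3) = −0.75 ln(1 − 0.4) = −0.75 ln(0.6)
  = −0.75 × (-0.510826) = 0.383120 substitutions/site.

0.383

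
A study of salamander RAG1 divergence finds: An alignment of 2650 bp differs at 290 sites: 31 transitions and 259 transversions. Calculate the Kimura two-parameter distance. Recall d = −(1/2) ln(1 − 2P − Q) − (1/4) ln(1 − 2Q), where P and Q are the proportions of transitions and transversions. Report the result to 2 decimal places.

0.12

P = 31/2650 ≈ 0.011698 and Q = 259/2650 ≈ 0.097736.
Under the Kimura two-parameter model, d = −½ ln(1 − 2P − Q) − ¼ ln(1 − 2Q).
1 − 2P − Q = 0.878868, giving −½ ln(0.878868) = 0.064560.
1 − 2Q = 0.804528, giving −¼ ln(0.804528) = 0.054375.
d = 0.064560 + 0.054375 = 0.118935.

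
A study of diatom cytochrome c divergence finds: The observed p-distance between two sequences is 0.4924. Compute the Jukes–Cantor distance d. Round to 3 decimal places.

d = −(3/4) ln(1 − 4p/3) = −0.75 ln(1 − 0.656533) = −0.75 ln(0.343467)
  = −0.75 × (-1.068664) = 0.801498 substitutions/site.

0.801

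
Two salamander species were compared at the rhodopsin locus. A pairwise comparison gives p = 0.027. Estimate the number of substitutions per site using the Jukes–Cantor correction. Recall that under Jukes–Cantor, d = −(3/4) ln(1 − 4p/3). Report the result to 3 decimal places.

0.027

d = −(3/4) ln(1 − 4p/3) = −0.75 ln(1 − 0.036) = −0.75 ln(0.964)
  = −0.75 × (-0.036664) = 0.027498 substitutions/site.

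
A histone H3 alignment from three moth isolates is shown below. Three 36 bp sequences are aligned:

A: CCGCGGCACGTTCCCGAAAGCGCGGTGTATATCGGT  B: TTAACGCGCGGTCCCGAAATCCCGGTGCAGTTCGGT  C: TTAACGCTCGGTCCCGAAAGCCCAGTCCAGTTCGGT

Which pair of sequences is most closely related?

A–B: 12/36 differ, p = 0.333, d = 0.441.
A–C: 13/36 differ, p = 0.361, d = 0.493.
B–C: 4/36 differ, p = 0.111, d = 0.120.
The smallest distance is between B and C.

B and C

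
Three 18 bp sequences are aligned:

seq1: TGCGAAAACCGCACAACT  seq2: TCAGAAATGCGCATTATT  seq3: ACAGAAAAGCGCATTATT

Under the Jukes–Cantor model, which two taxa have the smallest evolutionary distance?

seq1–seq2: 7/18 differ, p = 0.389, d = 0.548.
seq1–seq3: 7/18 differ, p = 0.389, d = 0.548.
seq2–seq3: 2/18 differ, p = 0.111, d = 0.120.
The smallest distance is between seq2 and seq3.

seq2 and seq3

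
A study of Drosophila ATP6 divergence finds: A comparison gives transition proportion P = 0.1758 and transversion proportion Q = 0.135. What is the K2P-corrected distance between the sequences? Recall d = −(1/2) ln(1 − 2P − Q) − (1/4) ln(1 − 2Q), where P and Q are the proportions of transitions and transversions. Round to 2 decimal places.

Under the Kimura two-parameter model, d = −½ ln(1 − 2P − Q) − ¼ ln(1 − 2Q).
1 − 2P − Q = 0.5134, giving −½ ln(0.5134) = 0.333350.
1 − 2Q = 0.73, giving −¼ ln(0.73) = 0.078678.
d = 0.333350 + 0.078678 = 0.412028.

0.41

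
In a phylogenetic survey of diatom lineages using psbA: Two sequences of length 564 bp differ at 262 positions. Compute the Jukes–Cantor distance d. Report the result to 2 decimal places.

0.72

p = 262/564 ≈ 0.464539.
d = −(3/4) ln(1 − 4p/3) = −0.75 ln(1 − 0.619385) = −0.75 ln(0.380615)
  = −0.75 × (-0.965967) = 0.724475 substitutions/site.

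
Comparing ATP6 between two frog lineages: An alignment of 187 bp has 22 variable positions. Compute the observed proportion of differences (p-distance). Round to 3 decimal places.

0.118

p = 22/187 = 0.117647… ≈ 0.118 (to 3 d.p.).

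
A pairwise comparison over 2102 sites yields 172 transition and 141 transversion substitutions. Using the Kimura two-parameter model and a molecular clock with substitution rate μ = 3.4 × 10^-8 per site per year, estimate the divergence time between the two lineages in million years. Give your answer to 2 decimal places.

P = 172/2102 ≈ 0.081827 and Q = 141/2102 ≈ 0.067079.
Under the Kimura two-parameter model, d = −½ ln(1 − 2P − Q) − ¼ ln(1 − 2Q).
1 − 2P − Q = 0.769267, giving −½ ln(0.769267) = 0.131159.
1 − 2Q = 0.865842, giving −¼ ln(0.865842) = 0.036013.
d = 0.131159 + 0.036013 = 0.167172.
Under a molecular clock d = 2μt, so t = d/(2μ) = 0.167172 / (2 × 3.4 × 10^-8) = 2.46 million years.

2.46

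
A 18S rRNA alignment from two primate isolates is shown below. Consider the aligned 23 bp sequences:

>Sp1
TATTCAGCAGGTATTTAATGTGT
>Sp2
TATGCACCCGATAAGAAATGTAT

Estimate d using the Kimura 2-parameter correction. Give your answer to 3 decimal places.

0.470

Of 23 sites, 2 differences are transitions and 6 are transversions, so P = 2/23 ≈ 0.086957 and Q = 6/23 ≈ 0.26087.
Under the Kimura two-parameter model, d = −½ ln(1 − 2P − Q) − ¼ ln(1 − 2Q).
1 − 2P − Q = 0.565216, giving −½ ln(0.565216) = 0.285274.
1 − 2Q = 0.47826, giving −¼ ln(0.47826) = 0.184400.
d = 0.285274 + 0.184400 = 0.469674.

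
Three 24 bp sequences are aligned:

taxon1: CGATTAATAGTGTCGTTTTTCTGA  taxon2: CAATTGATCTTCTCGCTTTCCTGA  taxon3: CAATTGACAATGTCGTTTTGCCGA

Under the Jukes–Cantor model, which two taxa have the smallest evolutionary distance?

taxon1–taxon2: 7/24 differ, p = 0.292, d = 0.369.
taxon1–taxon3: 6/24 differ, p = 0.250, d = 0.304.
taxon2–taxon3: 7/24 differ, p = 0.292, d = 0.369.
The smallest distance is between taxon1 and taxon3.

taxon1 and taxon3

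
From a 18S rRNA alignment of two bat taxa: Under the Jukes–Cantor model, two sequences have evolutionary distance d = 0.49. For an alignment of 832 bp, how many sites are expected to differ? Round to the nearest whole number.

Invert JC69: p = (3/4)(1 − e^(−4d/3)) = 0.75 × (1 − e^(-0.653333)) = 0.75 × (1 − 0.520309) = 0.359768.
Expected differing sites = pL ≈ 0.359768 × 832 = 299.326976 ≈ 299.

299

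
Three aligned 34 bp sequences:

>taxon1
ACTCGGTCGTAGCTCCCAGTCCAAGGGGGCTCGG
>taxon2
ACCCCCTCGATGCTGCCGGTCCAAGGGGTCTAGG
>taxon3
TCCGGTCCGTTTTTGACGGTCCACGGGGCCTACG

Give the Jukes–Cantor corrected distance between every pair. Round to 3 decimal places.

taxon1–taxon2: 9/34 sites differ → p ≈ 0.264706, d = −0.75 ln(1 − 0.352941) = 0.326488 ≈ 0.326.
taxon1–taxon3: 15/34 sites differ → p ≈ 0.441176, d = −0.75 ln(1 − 0.588235) = 0.665477 ≈ 0.665.
taxon2–taxon3: 12/34 sites differ → p ≈ 0.352941, d = −0.75 ln(1 − 0.470588) = 0.476991 ≈ 0.477.

d(taxon1,taxon2) = 0.326, d(taxon1,taxon3) = 0.665, d(taxon2,taxon3) = 0.477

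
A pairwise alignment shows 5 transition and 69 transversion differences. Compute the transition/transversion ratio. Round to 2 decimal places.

R = 5/69 = 0.072463… ≈ 0.07 (to 2 d.p.).

0.07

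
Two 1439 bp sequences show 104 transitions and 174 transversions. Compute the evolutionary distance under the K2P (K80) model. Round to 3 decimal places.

P = 104/1439 ≈ 0.072272 and Q = 174/1439 ≈ 0.120917.
Under the Kimura two-parameter model, d = −½ ln(1 − 2P − Q) − ¼ ln(1 − 2Q).
1 − 2P − Q = 0.734539, giving −½ ln(0.734539) = 0.154256.
1 − 2Q = 0.758166, giving −¼ ln(0.758166) = 0.069213.
d = 0.154256 + 0.069213 = 0.223469.

0.223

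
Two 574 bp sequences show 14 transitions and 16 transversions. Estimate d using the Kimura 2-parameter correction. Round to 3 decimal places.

P = 14/574 ≈ 0.02439 and Q = 16/574 ≈ 0.027875.
Under the Kimura two-parameter model, d = −½ ln(1 − 2P − Q) − ¼ ln(1 − 2Q).
1 − 2P − Q = 0.923345, giving −½ ln(0.923345) = 0.039876.
1 − 2Q = 0.94425, giving −¼ ln(0.94425) = 0.014341.
d = 0.039876 + 0.014341 = 0.054217.

0.054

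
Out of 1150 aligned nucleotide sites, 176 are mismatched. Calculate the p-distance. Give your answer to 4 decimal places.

0.1530

p = 176/1150 = 0.153043… ≈ 0.1530 (to 4 d.p.).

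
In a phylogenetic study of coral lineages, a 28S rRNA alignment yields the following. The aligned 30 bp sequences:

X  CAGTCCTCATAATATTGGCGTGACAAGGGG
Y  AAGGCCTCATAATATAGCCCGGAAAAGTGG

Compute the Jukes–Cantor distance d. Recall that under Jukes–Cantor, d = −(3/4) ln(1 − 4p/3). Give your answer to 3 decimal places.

0.330

The sequences differ at 8 of 30 sites (1, 4, 16, 18, 20, 21, 24, 28), so p = 8/30 ≈ 0.266667.
d = −(3/4) ln(1 − 4p/3) = −0.75 ln(1 − 0.355556) = −0.75 ln(0.644444)
  = −0.75 × (-0.439367) = 0.329525 substitutions/site.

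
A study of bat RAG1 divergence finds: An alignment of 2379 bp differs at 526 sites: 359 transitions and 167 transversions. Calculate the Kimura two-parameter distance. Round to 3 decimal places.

P = 359/2379 ≈ 0.150904 and Q = 167/2379 ≈ 0.070198.
Under the Kimura two-parameter model, d = −½ ln(1 − 2P − Q) − ¼ ln(1 − 2Q).
1 − 2P − Q = 0.627994, giving −½ ln(0.627994) = 0.232612.
1 − 2Q = 0.859604, giving −¼ ln(0.859604) = 0.037821.
d = 0.232612 + 0.037821 = 0.270433.

0.270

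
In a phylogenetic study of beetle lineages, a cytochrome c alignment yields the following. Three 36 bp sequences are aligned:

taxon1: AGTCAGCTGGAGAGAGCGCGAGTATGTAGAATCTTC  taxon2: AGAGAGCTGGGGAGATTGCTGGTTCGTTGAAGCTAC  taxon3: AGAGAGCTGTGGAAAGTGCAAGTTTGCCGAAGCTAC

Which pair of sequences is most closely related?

taxon2 and taxon3

taxon1–taxon2: 12/36 differ, p = 0.333, d = 0.441.
taxon1–taxon3: 12/36 differ, p = 0.333, d = 0.441.
taxon2–taxon3: 8/36 differ, p = 0.222, d = 0.264.
The smallest distance is between taxon2 and taxon3.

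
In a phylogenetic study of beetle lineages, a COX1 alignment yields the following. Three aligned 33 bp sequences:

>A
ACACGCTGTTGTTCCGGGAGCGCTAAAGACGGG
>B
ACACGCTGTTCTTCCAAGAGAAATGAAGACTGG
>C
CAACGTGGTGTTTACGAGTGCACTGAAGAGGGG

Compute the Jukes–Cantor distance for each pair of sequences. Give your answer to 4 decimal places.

d(A,B) = 0.2928, d(A,C) = 0.4975, d(B,C) = 0.5587

A–B: 8/33 sites differ → p ≈ 0.242424, d = −0.75 ln(1 − 0.323232) = 0.292820 ≈ 0.2928.
A–C: 12/33 sites differ → p ≈ 0.363636, d = −0.75 ln(1 − 0.484848) = 0.497470 ≈ 0.4975.
B–C: 13/33 sites differ → p ≈ 0.393939, d = −0.75 ln(1 − 0.525252) = 0.558728 ≈ 0.5587.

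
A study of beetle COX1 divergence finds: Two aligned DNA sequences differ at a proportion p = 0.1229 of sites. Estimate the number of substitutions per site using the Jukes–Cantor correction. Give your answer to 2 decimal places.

d = −(3/4) ln(1 − 4p/3) = −0.75 ln(1 − 0.163867) = −0.75 ln(0.836133)
  = −0.75 × (-0.178968) = 0.134226 substitutions/site.

0.13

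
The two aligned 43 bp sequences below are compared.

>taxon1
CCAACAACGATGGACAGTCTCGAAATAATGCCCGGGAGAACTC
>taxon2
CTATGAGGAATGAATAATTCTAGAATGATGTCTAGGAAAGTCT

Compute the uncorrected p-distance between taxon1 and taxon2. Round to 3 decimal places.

0.535

The sequences differ at 23 of 43 positions.
p = 23/43 = 0.534883… ≈ 0.535 (to 3 d.p.).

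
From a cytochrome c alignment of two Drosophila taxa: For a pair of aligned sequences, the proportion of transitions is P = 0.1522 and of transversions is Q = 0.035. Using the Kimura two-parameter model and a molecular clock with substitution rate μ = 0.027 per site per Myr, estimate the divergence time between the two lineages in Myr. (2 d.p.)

Under the Kimura two-parameter model, d = −½ ln(1 − 2P − Q) − ¼ ln(1 − 2Q).
1 − 2P − Q = 0.6606, giving −½ ln(0.6606) = 0.207303.
1 − 2Q = 0.93, giving −¼ ln(0.93) = 0.018143.
d = 0.207303 + 0.018143 = 0.225446.
Under a molecular clock d = 2μt, so t = d/(2μ) = 0.225446 / (2 × 0.027) = 4.17 Myr.

4.17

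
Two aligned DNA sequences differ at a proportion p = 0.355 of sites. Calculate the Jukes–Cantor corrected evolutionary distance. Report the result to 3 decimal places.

d = −(3/4) ln(1 − 4p/3) = −0.75 ln(1 − 0.473333) = −0.75 ln(0.526667)
  = −0.75 × (-0.641187) = 0.480890 substitutions/site.

0.481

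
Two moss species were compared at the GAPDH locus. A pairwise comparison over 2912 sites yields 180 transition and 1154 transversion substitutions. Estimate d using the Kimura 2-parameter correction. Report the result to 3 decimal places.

0.760

P = 180/2912 ≈ 0.061813 and Q = 1154/2912 ≈ 0.396291.
Under the Kimura two-parameter model, d = −½ ln(1 − 2P − Q) − ¼ ln(1 − 2Q).
1 − 2P − Q = 0.480083, giving −½ ln(0.480083) = 0.366898.
1 − 2Q = 0.207418, giving −¼ ln(0.207418) = 0.393255.
d = 0.366898 + 0.393255 = 0.760153.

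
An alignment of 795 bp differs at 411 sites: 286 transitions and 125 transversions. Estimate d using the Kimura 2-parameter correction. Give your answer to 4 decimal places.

P = 286/795 ≈ 0.359748 and Q = 125/795 ≈ 0.157233.
Under the Kimura two-parameter model, d = −½ ln(1 − 2P − Q) − ¼ ln(1 − 2Q).
1 − 2P − Q = 0.123271, giving −½ ln(0.123271) = 1.046685.
1 − 2Q = 0.685534, giving −¼ ln(0.685534) = 0.094389.
d = 1.046685 + 0.094389 = 1.141074.

1.1411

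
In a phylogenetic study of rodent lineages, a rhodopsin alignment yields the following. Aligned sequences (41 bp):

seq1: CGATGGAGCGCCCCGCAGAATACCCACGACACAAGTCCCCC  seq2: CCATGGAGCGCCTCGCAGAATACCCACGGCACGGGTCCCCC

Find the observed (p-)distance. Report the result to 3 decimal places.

0.122

The sequences differ at 5 of 41 positions (sites 2, 13, 29, 33, 34).
p = 5/41 = 0.121951… ≈ 0.122 (to 3 d.p.).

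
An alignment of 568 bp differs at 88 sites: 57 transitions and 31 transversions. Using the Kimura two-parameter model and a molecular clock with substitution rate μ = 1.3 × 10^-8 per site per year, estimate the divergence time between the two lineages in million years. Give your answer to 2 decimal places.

P = 57/568 ≈ 0.100352 and Q = 31/568 ≈ 0.054577.
Under the Kimura two-parameter model, d = −½ ln(1 − 2P − Q) − ¼ ln(1 − 2Q).
1 − 2P − Q = 0.744719, giving −½ ln(0.744719) = 0.147374.
1 − 2Q = 0.890846, giving −¼ ln(0.890846) = 0.028896.
d = 0.147374 + 0.028896 = 0.176270.
Under a molecular clock d = 2μt, so t = d/(2μ) = 0.176270 / (2 × 1.3 × 10^-8) = 6.78 million years.

6.78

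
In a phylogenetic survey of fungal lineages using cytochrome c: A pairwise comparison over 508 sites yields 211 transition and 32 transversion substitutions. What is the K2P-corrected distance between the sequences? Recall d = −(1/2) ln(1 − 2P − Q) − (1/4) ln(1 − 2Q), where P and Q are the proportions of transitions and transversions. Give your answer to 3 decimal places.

P = 211/508 ≈ 0.415354 and Q = 32/508 ≈ 0.062992.
Under the Kimura two-parameter model, d = −½ ln(1 − 2P − Q) − ¼ ln(1 − 2Q).
1 − 2P − Q = 0.1063, giving −½ ln(0.1063) = 1.120745.
1 − 2Q = 0.874016, giving −¼ ln(0.874016) = 0.033664.
d = 1.120745 + 0.033664 = 1.154409.

1.154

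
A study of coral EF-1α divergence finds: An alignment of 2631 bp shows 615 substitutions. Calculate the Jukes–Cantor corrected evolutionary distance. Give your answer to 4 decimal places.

p = 615/2631 ≈ 0.233751.
d = −(3/4) ln(1 − 4p/3) = −0.75 ln(1 − 0.311668) = −0.75 ln(0.688332)
  = −0.75 × (-0.373484) = 0.280113 substitutions/site.

0.2801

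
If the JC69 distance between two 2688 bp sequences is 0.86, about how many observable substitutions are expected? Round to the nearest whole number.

Invert JC69: p = (3/4)(1 − e^(−4d/3)) = 0.75 × (1 − e^(-1.146667)) = 0.75 × (1 − 0.317694) = 0.511730.
Expected differing sites = pL ≈ 0.511730 × 2688 = 1375.53024 ≈ 1376.

1376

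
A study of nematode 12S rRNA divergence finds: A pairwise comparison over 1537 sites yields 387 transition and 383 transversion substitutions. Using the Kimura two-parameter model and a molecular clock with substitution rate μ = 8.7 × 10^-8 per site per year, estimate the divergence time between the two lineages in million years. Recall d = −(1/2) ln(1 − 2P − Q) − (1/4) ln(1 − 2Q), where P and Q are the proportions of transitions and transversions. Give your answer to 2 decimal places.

5.01

P = 387/1537 ≈ 0.251789 and Q = 383/1537 ≈ 0.249187.
Under the Kimura two-parameter model, d = −½ ln(1 − 2P − Q) − ¼ ln(1 − 2Q).
1 − 2P − Q = 0.247235, giving −½ ln(0.247235) = 0.698708.
1 − 2Q = 0.501626, giving −¼ ln(0.501626) = 0.172475.
d = 0.698708 + 0.172475 = 0.871183.
Under a molecular clock d = 2μt, so t = d/(2μ) = 0.871183 / (2 × 8.7 × 10^-8) = 5.01 million years.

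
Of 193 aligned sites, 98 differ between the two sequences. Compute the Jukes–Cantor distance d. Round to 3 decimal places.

p = 98/193 ≈ 0.507772.
d = −(3/4) ln(1 − 4p/3) = −0.75 ln(1 − 0.677029) = −0.75 ln(0.322971)
  = −0.75 × (-1.130193) = 0.847645 substitutions/site.

0.848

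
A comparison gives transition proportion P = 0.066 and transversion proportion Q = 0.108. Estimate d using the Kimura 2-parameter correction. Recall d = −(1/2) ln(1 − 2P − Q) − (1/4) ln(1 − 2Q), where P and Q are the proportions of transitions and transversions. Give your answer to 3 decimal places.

Under the Kimura two-parameter model, d = −½ ln(1 − 2P − Q) − ¼ ln(1 − 2Q).
1 − 2P − Q = 0.76, giving −½ ln(0.76) = 0.137218.
1 − 2Q = 0.784, giving −¼ ln(0.784) = 0.060837.
d = 0.137218 + 0.060837 = 0.198055.

0.198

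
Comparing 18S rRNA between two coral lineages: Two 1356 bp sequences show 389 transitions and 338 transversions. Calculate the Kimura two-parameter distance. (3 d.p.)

P = 389/1356 ≈ 0.286873 and Q = 338/1356 ≈ 0.249263.
Under the Kimura two-parameter model, d = −½ ln(1 − 2P − Q) − ¼ ln(1 − 2Q).
1 − 2P − Q = 0.176991, giving −½ ln(0.176991) = 0.865828.
1 − 2Q = 0.501474, giving −¼ ln(0.501474) = 0.172551.
d = 0.865828 + 0.172551 = 1.038379.

1.038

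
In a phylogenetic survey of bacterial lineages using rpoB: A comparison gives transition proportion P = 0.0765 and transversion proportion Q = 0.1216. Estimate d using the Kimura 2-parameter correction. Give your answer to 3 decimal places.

0.230

Under the Kimura two-parameter model, d = −½ ln(1 − 2P − Q) − ¼ ln(1 − 2Q).
1 − 2P − Q = 0.7254, giving −½ ln(0.7254) = 0.160516.
1 − 2Q = 0.7568, giving −¼ ln(0.7568) = 0.069664.
d = 0.160516 + 0.069664 = 0.230180.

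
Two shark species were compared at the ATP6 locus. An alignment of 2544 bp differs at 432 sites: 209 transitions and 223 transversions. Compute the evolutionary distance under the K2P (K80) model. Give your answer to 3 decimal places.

0.193

P = 209/2544 ≈ 0.082154 and Q = 223/2544 ≈ 0.087657.
Under the Kimura two-parameter model, d = −½ ln(1 − 2P − Q) − ¼ ln(1 − 2Q).
1 − 2P − Q = 0.748035, giving −½ ln(0.748035) = 0.145153.
1 − 2Q = 0.824686, giving −¼ ln(0.824686) = 0.048188.
d = 0.145153 + 0.048188 = 0.193341.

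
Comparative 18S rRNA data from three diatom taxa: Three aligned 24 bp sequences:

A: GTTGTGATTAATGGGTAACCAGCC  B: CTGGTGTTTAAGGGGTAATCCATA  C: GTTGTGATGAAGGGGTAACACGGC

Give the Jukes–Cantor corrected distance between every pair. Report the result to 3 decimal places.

A–B: 9/24 sites differ → p = 0.375, d = −0.75 ln(1 − 0.5) = 0.519860 ≈ 0.520.
A–C: 5/24 sites differ → p ≈ 0.208333, d = −0.75 ln(1 − 0.277777) = 0.244066 ≈ 0.244.
B–C: 9/24 sites differ → p = 0.375, d = −0.75 ln(1 − 0.5) = 0.519860 ≈ 0.520.

d(A,B) = 0.520, d(A,C) = 0.244, d(B,C) = 0.520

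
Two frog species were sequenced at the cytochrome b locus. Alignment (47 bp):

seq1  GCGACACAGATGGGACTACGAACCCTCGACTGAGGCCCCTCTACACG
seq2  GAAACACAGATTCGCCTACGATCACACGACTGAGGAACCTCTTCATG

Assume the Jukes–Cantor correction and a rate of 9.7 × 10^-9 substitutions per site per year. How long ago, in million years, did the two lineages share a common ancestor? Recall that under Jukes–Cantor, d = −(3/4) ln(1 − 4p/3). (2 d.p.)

16.09

The sequences differ at 12 of 47 sites, so p = 12/47 ≈ 0.255319.
d = −(3/4) ln(1 − 4p/3) = −0.75 ln(1 − 0.340425) = −0.75 ln(0.659575)
  = −0.75 × (-0.416160) = 0.312120 substitutions/site.
Under a molecular clock d = 2μt, so t = d/(2μ) = 0.312120 / (2 × 9.7 × 10^-9) = 16.09 million years.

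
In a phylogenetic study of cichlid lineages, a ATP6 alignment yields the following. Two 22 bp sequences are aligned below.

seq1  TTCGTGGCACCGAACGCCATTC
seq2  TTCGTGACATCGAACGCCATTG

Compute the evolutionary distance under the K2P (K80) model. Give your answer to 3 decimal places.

0.153

Of 22 sites, 2 differences are transitions and 1 are transversions, so P = 2/22 ≈ 0.090909 and Q = 1/22 ≈ 0.045455.
Under the Kimura two-parameter model, d = −½ ln(1 − 2P − Q) − ¼ ln(1 − 2Q).
1 − 2P − Q = 0.772727, giving −½ ln(0.772727) = 0.128915.
1 − 2Q = 0.90909, giving −¼ ln(0.90909) = 0.023828.
d = 0.128915 + 0.023828 = 0.152743.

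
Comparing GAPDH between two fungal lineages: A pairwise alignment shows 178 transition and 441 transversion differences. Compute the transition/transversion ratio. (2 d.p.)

0.40

R = 178/441 = 0.403628… ≈ 0.40 (to 2 d.p.).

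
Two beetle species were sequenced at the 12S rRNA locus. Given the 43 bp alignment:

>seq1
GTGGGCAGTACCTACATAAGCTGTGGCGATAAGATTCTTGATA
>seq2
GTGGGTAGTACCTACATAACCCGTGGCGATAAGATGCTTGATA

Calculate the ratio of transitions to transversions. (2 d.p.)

1.00

Transitions are A↔G and C↔T; transversions are all other mismatches.
Transitions: 2. Transversions: 2.
R = 2/2 = 1.00.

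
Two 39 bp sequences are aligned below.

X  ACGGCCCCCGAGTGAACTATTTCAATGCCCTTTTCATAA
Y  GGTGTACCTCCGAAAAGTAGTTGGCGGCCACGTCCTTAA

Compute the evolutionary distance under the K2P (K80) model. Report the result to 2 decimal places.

Of 39 sites, 7 differences are transitions and 14 are transversions, so P = 7/39 ≈ 0.179487 and Q = 14/39 ≈ 0.358974.
Under the Kimura two-parameter model, d = −½ ln(1 − 2P − Q) − ¼ ln(1 − 2Q).
1 − 2P − Q = 0.282052, giving −½ ln(0.282052) = 0.632832.
1 − 2Q = 0.282052, giving −¼ ln(0.282052) = 0.316416.
d = 0.632832 + 0.316416 = 0.949248.

0.95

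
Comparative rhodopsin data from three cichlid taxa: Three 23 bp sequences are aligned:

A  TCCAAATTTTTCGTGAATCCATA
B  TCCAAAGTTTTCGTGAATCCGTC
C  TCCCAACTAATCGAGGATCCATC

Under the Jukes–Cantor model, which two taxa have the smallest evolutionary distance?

A–B: 3/23 differ, p = 0.130, d = 0.143.
A–C: 7/23 differ, p = 0.304, d = 0.390.
B–C: 7/23 differ, p = 0.304, d = 0.390.
The smallest distance is between A and B.

A and B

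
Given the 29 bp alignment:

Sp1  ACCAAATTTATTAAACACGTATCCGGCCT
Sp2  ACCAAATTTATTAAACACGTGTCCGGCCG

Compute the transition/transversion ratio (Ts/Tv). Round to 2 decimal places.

Transitions are A↔G and C↔T; transversions are all other mismatches.
Transitions: 1. Transversions: 1.
R = 1/1 = 1.00.

1.00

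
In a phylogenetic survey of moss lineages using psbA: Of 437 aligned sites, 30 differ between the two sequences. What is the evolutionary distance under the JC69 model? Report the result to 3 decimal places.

p = 30/437 ≈ 0.06865.
d = −(3/4) ln(1 − 4p/3) = −0.75 ln(1 − 0.091533) = −0.75 ln(0.908467)
  = −0.75 × (-0.095997) = 0.071998 substitutions/site.

0.072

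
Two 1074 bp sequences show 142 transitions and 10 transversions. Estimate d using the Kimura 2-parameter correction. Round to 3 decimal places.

P = 142/1074 ≈ 0.132216 and Q = 10/1074 ≈ 0.009311.
Under the Kimura two-parameter model, d = −½ ln(1 − 2P − Q) − ¼ ln(1 − 2Q).
1 − 2P − Q = 0.726257, giving −½ ln(0.726257) = 0.159926.
1 − 2Q = 0.981378, giving −¼ ln(0.981378) = 0.004699.
d = 0.159926 + 0.004699 = 0.164625.

0.165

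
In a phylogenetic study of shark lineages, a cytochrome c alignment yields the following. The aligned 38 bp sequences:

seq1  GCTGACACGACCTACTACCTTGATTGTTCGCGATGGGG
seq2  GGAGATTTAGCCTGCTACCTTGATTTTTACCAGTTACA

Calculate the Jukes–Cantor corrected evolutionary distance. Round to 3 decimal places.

0.681

The sequences differ at 17 of 38 sites, so p = 17/38 ≈ 0.447368.
d = −(3/4) ln(1 − 4p/3) = −0.75 ln(1 − 0.596491) = −0.75 ln(0.403509)
  = −0.75 × (-0.907556) = 0.680667 substitutions/site.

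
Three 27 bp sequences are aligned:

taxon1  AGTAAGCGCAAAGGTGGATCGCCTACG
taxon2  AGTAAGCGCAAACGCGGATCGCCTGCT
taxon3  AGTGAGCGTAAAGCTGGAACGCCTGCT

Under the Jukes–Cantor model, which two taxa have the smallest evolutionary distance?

taxon1–taxon2: 4/27 differ, p = 0.148, d = 0.165.
taxon1–taxon3: 6/27 differ, p = 0.222, d = 0.264.
taxon2–taxon3: 6/27 differ, p = 0.222, d = 0.264.
The smallest distance is between taxon1 and taxon2.

taxon1 and taxon2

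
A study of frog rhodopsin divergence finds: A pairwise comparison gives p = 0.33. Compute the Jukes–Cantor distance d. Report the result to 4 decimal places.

d = −(3/4) ln(1 − 4p/3) = −0.75 ln(1 − 0.44) = −0.75 ln(0.56)
  = −0.75 × (-0.579818) = 0.434864 substitutions/site.

0.4349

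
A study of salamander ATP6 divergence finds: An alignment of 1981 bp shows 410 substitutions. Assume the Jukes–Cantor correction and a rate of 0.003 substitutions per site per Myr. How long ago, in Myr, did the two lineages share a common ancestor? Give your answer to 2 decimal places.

40.36

p = 410/1981 ≈ 0.206966.
d = −(3/4) ln(1 − 4p/3) = −0.75 ln(1 − 0.275955) = −0.75 ln(0.724045)
  = −0.75 × (-0.322902) = 0.242177 substitutions/site.
Under a molecular clock d = 2μt, so t = d/(2μ) = 0.242177 / (2 × 0.003) = 40.36 Myr.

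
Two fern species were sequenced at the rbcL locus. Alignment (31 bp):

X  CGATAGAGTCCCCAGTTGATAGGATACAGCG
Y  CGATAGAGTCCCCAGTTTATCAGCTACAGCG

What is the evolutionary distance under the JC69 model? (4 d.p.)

0.1416

The sequences differ at 4 of 31 sites (18, 21, 22, 24), so p = 4/31 ≈ 0.129032.
d = −(3/4) ln(1 − 4p/3) = −0.75 ln(1 − 0.172043) = −0.75 ln(0.827957)
  = −0.75 × (-0.188794) = 0.141596 substitutions/site.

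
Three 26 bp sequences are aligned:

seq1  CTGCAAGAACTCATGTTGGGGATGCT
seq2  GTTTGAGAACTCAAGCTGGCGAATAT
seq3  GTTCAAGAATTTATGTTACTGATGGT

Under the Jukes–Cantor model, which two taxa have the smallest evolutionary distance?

seq1–seq2: 10/26 differ, p = 0.385, d = 0.539.
seq1–seq3: 8/26 differ, p = 0.308, d = 0.396.
seq2–seq3: 12/26 differ, p = 0.462, d = 0.717.
The smallest distance is between seq1 and seq3.

seq1 and seq3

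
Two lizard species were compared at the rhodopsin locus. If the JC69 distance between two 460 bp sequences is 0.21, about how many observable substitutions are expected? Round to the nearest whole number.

84

Invert JC69: p = (3/4)(1 − e^(−4d/3)) = 0.75 × (1 − e^(-0.28)) = 0.75 × (1 − 0.755784) = 0.183162.
Expected differing sites = pL ≈ 0.183162 × 460 = 84.25452 ≈ 84.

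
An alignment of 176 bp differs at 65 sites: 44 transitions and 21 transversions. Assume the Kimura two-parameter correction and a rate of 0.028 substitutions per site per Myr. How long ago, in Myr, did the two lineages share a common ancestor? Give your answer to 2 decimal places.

P = 44/176 = 0.25 and Q = 21/176 ≈ 0.119318.
Under the Kimura two-parameter model, d = −½ ln(1 − 2P − Q) − ¼ ln(1 − 2Q).
1 − 2P − Q = 0.380682, giving −½ ln(0.380682) = 0.482895.
1 − 2Q = 0.761364, giving −¼ ln(0.761364) = 0.068161.
d = 0.482895 + 0.068161 = 0.551056.
Under a molecular clock d = 2μt, so t = d/(2μ) = 0.551056 / (2 × 0.028) = 9.84 Myr.

9.84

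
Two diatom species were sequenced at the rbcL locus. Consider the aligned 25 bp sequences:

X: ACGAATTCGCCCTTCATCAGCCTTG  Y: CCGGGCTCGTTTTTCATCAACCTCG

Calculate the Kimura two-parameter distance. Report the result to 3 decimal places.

0.591

Of 25 sites, 8 differences are transitions and 1 are transversions, so P = 8/25 = 0.32 and Q = 1/25 = 0.04.
Under the Kimura two-parameter model, d = −½ ln(1 − 2P − Q) − ¼ ln(1 − 2Q).
1 − 2P − Q = 0.32, giving −½ ln(0.32) = 0.569717.
1 − 2Q = 0.92, giving −¼ ln(0.92) = 0.020845.
d = 0.569717 + 0.020845 = 0.590562.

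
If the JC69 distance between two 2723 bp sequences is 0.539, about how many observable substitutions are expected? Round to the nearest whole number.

Invert JC69: p = (3/4)(1 − e^(−4d/3)) = 0.75 × (1 − e^(-0.718667)) = 0.75 × (1 − 0.487402) = 0.384449.
Expected differing sites = pL ≈ 0.384449 × 2723 = 1046.854627 ≈ 1047.

1047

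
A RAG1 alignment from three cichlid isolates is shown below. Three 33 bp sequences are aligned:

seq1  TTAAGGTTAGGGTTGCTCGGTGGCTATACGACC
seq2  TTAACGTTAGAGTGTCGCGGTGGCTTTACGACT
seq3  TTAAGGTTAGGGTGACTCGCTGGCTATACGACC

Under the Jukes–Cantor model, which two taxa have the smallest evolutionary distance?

seq1–seq2: 7/33 differ, p = 0.212, d = 0.249.
seq1–seq3: 3/33 differ, p = 0.091, d = 0.097.
seq2–seq3: 7/33 differ, p = 0.212, d = 0.249.
The smallest distance is between seq1 and seq3.

seq1 and seq3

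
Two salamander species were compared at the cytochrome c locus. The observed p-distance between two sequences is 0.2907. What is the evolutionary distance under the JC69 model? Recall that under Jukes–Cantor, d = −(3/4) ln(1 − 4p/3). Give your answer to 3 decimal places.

0.368

d = −(3/4) ln(1 − 4p/3) = −0.75 ln(1 − 0.3876) = −0.75 ln(0.6124)
  = −0.75 × (-0.490370) = 0.367778 substitutions/site.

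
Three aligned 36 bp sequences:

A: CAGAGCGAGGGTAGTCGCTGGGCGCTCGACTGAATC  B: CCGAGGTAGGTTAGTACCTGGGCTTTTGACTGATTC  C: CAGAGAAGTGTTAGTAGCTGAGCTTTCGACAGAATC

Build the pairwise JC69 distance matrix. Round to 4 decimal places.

A–B: 10/36 sites differ → p ≈ 0.277778, d = −0.75 ln(1 − 0.370371) = 0.346968 ≈ 0.3470.
A–C: 10/36 sites differ → p ≈ 0.277778, d = −0.75 ln(1 − 0.370371) = 0.346968 ≈ 0.3470.
B–C: 10/36 sites differ → p ≈ 0.277778, d = −0.75 ln(1 − 0.370371) = 0.346968 ≈ 0.3470.

d(A,B) = 0.3470, d(A,C) = 0.3470, d(B,C) = 0.3470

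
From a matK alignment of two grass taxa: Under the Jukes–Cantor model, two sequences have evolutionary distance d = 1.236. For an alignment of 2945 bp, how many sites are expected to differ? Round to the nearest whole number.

Invert JC69: p = (3/4)(1 − e^(−4d/3)) = 0.75 × (1 − e^(-1.648)) = 0.75 × (1 − 0.192434) = 0.605675.
Expected differing sites = pL ≈ 0.605675 × 2945 = 1783.712875 ≈ 1784.

1784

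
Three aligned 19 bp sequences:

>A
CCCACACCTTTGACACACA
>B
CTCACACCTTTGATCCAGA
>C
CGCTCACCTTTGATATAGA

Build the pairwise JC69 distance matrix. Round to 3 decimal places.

d(A,B) = 0.247, d(A,C) = 0.324, d(B,C) = 0.247

A–B: 4/19 sites differ → p ≈ 0.210526, d = −0.75 ln(1 − 0.280701) = 0.247109 ≈ 0.247.
A–C: 5/19 sites differ → p ≈ 0.263158, d = −0.75 ln(1 − 0.350877) = 0.324100 ≈ 0.324.
B–C: 4/19 sites differ → p ≈ 0.210526, d = −0.75 ln(1 − 0.280701) = 0.247109 ≈ 0.247.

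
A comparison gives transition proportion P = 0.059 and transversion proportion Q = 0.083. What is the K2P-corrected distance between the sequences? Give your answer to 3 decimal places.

Under the Kimura two-parameter model, d = −½ ln(1 − 2P − Q) − ¼ ln(1 − 2Q).
1 − 2P − Q = 0.799, giving −½ ln(0.799) = 0.112197.
1 − 2Q = 0.834, giving −¼ ln(0.834) = 0.045380.
d = 0.112197 + 0.045380 = 0.157577.

0.158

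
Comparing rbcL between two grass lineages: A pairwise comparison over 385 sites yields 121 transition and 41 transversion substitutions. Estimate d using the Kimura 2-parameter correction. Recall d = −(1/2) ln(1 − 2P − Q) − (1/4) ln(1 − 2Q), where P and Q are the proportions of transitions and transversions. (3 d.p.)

0.724

P = 121/385 ≈ 0.314286 and Q = 41/385 ≈ 0.106494.
Under the Kimura two-parameter model, d = −½ ln(1 − 2P − Q) − ¼ ln(1 − 2Q).
1 − 2P − Q = 0.264934, giving −½ ln(0.264934) = 0.664137.
1 − 2Q = 0.787012, giving −¼ ln(0.787012) = 0.059878.
d = 0.664137 + 0.059878 = 0.724015.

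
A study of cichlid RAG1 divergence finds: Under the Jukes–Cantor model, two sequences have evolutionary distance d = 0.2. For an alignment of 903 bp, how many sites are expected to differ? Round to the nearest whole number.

Invert JC69: p = (3/4)(1 − e^(−4d/3)) = 0.75 × (1 − e^(-0.266667)) = 0.75 × (1 − 0.765928) = 0.175554.
Expected differing sites = pL ≈ 0.175554 × 903 = 158.525262 ≈ 159.

159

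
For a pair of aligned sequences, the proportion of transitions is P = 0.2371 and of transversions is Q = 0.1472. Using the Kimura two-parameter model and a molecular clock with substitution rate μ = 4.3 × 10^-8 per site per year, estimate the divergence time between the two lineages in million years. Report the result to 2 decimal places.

6.66

Under the Kimura two-parameter model, d = −½ ln(1 − 2P − Q) − ¼ ln(1 − 2Q).
1 − 2P − Q = 0.3786, giving −½ ln(0.3786) = 0.485638.
1 − 2Q = 0.7056, giving −¼ ln(0.7056) = 0.087177.
d = 0.485638 + 0.087177 = 0.572815.
Under a molecular clock d = 2μt, so t = d/(2μ) = 0.572815 / (2 × 4.3 × 10^-8) = 6.66 million years.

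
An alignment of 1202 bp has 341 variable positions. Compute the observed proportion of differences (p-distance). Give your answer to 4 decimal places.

0.2837

p = 341/1202 = 0.283693… ≈ 0.2837 (to 4 d.p.).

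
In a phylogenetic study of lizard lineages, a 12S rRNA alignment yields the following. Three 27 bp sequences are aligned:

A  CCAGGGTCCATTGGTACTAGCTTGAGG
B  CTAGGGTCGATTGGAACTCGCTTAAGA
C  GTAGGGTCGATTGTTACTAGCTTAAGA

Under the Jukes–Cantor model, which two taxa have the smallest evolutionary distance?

B and C

A–B: 6/27 differ, p = 0.222, d = 0.264.
A–C: 6/27 differ, p = 0.222, d = 0.264.
B–C: 4/27 differ, p = 0.148, d = 0.165.
The smallest distance is between B and C.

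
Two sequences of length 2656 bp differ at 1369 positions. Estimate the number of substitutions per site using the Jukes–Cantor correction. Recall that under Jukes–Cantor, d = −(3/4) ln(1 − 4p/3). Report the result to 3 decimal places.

p = 1369/2656 ≈ 0.515437.
d = −(3/4) ln(1 − 4p/3) = −0.75 ln(1 − 0.687249) = −0.75 ln(0.312751)
  = −0.75 × (-1.162348) = 0.871761 substitutions/site.

0.872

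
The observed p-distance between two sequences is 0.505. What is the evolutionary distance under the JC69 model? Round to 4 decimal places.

0.8391

d = −(3/4) ln(1 − 4p/3) = −0.75 ln(1 − 0.673333) = −0.75 ln(0.326667)
  = −0.75 × (-1.118814) = 0.839111 substitutions/site.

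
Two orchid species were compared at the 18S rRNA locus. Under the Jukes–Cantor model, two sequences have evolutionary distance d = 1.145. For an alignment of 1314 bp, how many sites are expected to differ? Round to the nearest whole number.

Invert JC69: p = (3/4)(1 − e^(−4d/3)) = 0.75 × (1 − e^(-1.526667)) = 0.75 × (1 − 0.217259) = 0.587056.
Expected differing sites = pL ≈ 0.587056 × 1314 = 771.391584 ≈ 771.

771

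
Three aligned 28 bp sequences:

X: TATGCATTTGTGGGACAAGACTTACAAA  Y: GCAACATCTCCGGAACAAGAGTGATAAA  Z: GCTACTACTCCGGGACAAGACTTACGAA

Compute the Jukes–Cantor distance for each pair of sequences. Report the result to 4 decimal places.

d(X,Y) = 0.5565, d(X,Z) = 0.4197, d(Y,Z) = 0.3597

X–Y: 11/28 sites differ → p ≈ 0.392857, d = −0.75 ln(1 − 0.523809) = 0.556452 ≈ 0.5565.
X–Z: 9/28 sites differ → p ≈ 0.321429, d = −0.75 ln(1 − 0.428572) = 0.419713 ≈ 0.4197.
Y–Z: 8/28 sites differ → p ≈ 0.285714, d = −0.75 ln(1 − 0.380952) = 0.359679 ≈ 0.3597.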